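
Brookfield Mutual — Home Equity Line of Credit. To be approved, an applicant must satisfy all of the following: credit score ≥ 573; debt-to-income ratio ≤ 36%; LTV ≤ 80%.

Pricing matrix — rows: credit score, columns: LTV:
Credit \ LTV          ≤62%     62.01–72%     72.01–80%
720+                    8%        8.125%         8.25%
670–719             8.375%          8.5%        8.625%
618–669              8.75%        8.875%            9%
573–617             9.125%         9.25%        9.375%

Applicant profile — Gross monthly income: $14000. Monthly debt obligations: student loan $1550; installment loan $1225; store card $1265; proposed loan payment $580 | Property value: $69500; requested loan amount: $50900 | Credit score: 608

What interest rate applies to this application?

9.375%

Credit score 608 ≥ 573; Total monthly debts = (1,550 + 1,225 + 1,265 + 580) = 4,620. DTI: 4,620 ÷ 14,000 = 33%, within the 36% cap
Loan-to-value = 50,900/69,500 = 73.2% — pass (80% max)
Score 608 is in the 573–617 band; LTV 73.2% is in the 72.01–80% band → 9.375%.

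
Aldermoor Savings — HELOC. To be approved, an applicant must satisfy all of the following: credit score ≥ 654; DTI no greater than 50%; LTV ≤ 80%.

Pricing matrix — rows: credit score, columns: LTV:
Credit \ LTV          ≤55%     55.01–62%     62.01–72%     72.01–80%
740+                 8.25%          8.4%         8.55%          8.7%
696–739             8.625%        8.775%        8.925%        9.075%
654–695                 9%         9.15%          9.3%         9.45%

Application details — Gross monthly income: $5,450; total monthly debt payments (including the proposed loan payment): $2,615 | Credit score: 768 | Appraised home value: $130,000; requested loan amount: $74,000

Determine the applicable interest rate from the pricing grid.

Credit score 768 ≥ 654; DTI: 2,615 ÷ 5,450 = 48%, within the 50% cap
LTV = 74,000/130,000 = 56.9% ≤ 80%
Score 768 is in the 740+ band; LTV 56.9% is in the 55.01–62% band → 8.4%.

8.4%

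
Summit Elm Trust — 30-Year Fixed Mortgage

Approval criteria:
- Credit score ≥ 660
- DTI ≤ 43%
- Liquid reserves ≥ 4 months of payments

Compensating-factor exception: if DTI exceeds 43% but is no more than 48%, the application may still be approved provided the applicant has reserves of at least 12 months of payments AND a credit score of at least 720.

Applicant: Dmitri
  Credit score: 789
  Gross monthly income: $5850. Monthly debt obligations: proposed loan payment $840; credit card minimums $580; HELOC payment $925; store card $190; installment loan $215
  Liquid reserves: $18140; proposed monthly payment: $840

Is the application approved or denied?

Approved

Credit score 789 ≥ 660 (meets base)
Total debts = (840 + 580 + 925 + 190 + 215) = 2,750. DTI: 2,750 ÷ 5,850 = 47%, over the 43% base limit.
Reserves: 18,140 ÷ 840 = 21.6 months (meets 4-month minimum)
DTI 47% is within the 43%–48% exception band; checking compensating factors.
Reserves 21.6 ≥ 12 months; credit score 789 ≥ 720.
Both compensating conditions met → exception applies.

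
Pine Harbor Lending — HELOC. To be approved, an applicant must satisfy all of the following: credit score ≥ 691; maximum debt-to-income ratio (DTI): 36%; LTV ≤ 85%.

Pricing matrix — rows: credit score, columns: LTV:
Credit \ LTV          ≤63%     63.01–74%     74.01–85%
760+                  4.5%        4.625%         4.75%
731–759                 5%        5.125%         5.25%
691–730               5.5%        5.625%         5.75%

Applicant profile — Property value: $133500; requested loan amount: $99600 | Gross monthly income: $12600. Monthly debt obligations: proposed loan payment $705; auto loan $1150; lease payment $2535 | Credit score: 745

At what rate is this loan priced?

5.25%

Credit score 745 ≥ 691; Total monthly debts = (705 + 1,150 + 2,535) = 4,390. DTI = 4,390/12,600 = 34.8% ≤ 36%
LTV = 99,600/133,500 = 74.6% ≤ 85%
Credit 745 → row 731–759; LTV 74.6% → column 74.01–85%. Grid cell → 5.25%.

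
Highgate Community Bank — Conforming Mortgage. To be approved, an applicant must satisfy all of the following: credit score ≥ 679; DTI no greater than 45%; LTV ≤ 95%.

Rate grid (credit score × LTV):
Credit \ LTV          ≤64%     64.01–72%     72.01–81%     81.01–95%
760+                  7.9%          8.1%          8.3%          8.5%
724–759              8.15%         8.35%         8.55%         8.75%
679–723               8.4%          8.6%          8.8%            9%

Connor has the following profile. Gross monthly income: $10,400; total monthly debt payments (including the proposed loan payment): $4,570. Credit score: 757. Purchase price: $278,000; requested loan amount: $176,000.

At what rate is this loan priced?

8.15%

Credit score 757 ≥ 679; DTI: 4,570 ÷ 10,400 = 43.9%, within the 45% cap
Loan-to-value = 176,000/278,000 = 63.3% — pass (95% max)
Credit 757 → row 724–759; LTV 63.3% → column ≤64%. Grid cell → 8.15%.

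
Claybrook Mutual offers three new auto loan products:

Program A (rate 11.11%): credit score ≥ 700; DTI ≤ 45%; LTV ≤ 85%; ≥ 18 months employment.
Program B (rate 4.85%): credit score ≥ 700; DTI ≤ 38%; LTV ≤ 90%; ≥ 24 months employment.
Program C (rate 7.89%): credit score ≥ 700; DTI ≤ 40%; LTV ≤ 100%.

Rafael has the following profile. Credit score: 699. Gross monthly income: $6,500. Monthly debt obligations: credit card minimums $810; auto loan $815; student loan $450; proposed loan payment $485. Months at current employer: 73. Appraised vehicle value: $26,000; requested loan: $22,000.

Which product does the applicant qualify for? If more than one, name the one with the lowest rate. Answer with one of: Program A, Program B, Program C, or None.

None

Total debts = (810 + 815 + 450 + 485) = 2,560; DTI = 2,560/6,500 = 39.4%.
LTV = 22,000/26,000 = 84.6%.
Program A: score 699 < 700; DTI 39.4% ≤ 45%; LTV 84.6% ≤ 85%; employment 73 ≥ 18 mo → does not qualify.
Program B: score 699 < 700; DTI 39.4% > 38%; LTV 84.6% ≤ 90%; employment 73 ≥ 24 mo → does not qualify.
Program C: score 699 < 700; DTI 39.4% ≤ 40%; LTV 84.6% ≤ 100% → does not qualify.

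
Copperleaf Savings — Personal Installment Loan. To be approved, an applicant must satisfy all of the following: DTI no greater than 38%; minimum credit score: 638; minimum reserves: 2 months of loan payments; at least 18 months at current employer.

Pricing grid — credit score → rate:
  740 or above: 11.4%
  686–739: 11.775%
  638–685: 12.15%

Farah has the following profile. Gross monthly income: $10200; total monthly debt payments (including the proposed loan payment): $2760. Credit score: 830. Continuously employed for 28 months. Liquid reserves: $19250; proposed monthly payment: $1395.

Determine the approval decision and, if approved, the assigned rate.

Approved at 11.4%

Credit score 830 ≥ 638 (meets minimum)
Reserves: 19,250 ÷ 1,395 = 13.8 months (meets 2-month minimum)
DTI: 2,760 ÷ 10,200 = 27.1%, within the 38% cap
Employment 28 ≥ 18 months
All requirements met. Score 830 falls in the 740 or above tier → 11.4%.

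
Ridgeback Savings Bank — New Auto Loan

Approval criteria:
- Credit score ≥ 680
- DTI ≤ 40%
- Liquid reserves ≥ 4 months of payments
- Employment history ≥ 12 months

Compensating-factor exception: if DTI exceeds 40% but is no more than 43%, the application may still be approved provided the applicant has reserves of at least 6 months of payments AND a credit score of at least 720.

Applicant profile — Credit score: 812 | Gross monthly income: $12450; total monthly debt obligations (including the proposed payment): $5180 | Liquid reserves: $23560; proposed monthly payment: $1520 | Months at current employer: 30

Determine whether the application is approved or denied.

Approved

Credit score 812 ≥ 680 (meets base)
DTI = 5,180/12,450 = 41.6% > 40% — standard DTI limit exceeded.
Reserves = 23,560/1,520 = 15.5 months ≥ 4
Employment 30 ≥ 12 months
DTI 41.6% is within the 40%–43% exception band; checking compensating factors.
Override check — reserves: 15.5 mo (ok); score: 812 (ok).
Both compensating conditions met → exception applies.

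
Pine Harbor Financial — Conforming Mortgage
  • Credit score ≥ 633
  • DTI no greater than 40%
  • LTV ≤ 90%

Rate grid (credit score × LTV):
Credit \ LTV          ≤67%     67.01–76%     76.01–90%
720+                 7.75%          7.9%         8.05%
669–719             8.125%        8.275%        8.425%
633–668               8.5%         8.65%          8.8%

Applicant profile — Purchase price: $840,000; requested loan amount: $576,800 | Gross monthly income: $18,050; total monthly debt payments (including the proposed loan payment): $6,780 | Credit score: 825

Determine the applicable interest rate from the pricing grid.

7.9%

Credit score 825 ≥ 633; DTI: 6,780 ÷ 18,050 = 37.6%, within the 40% cap
LTV: 576,800 ÷ 840,000 = 68.7%, within 90% cap
Row: 825 falls in 720+. Column: 68.7% falls in 67.01–76%. Rate = 7.9%.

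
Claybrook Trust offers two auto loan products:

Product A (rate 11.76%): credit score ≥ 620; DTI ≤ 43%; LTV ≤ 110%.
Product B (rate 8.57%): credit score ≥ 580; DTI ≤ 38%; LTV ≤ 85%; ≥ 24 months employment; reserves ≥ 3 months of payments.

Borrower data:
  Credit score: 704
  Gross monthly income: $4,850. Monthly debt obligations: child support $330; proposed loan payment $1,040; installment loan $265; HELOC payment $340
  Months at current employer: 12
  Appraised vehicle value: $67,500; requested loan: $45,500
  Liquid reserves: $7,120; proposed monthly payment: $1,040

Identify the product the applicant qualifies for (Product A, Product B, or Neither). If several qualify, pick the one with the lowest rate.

Total debts = (330 + 1,040 + 265 + 340) = 1,975; DTI = 1,975/4,850 = 40.7%.
LTV = 45,500/67,500 = 67.4%.
Reserves = 7,120/1,040 = 6.8 months.
Product A: score 704 ≥ 620; DTI 40.7% ≤ 43%; LTV 67.4% ≤ 110% → qualifies.
Product B: score 704 ≥ 580; DTI 40.7% > 38%; LTV 67.4% ≤ 85%; employment 12 < 24 mo; reserves 6.8 ≥ 3 mo → does not qualify.

Product A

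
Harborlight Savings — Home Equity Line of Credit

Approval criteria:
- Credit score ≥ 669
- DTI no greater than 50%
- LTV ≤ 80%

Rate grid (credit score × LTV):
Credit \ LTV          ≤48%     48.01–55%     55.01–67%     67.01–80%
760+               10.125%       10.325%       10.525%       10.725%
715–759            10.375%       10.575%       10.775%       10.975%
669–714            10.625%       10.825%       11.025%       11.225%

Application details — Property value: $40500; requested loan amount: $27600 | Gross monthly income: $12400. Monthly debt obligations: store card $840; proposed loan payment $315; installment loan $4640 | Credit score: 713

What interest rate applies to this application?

11.225%

Credit score 713 ≥ 669; Total monthly debts = (840 + 315 + 4,640) = 5,795. Debt-to-income = 5,795/12,400 = 46.7% — meets 50% limit
LTV = 27,600/40,500 = 68.1% ≤ 80%
Row: 713 falls in 669–714. Column: 68.1% falls in 67.01–80%. Rate = 11.225%.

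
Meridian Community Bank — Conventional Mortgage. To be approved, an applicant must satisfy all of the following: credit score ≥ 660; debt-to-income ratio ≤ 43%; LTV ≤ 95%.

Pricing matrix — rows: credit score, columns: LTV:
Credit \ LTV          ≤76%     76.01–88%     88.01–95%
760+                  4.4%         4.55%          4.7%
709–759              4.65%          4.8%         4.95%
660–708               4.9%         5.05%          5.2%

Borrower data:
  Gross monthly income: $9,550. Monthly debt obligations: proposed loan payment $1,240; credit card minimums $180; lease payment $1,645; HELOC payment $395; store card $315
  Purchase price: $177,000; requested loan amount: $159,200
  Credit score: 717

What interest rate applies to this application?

4.95%

Credit score 717 ≥ 660; Total monthly debts = (1,240 + 180 + 1,645 + 395 + 315) = 3,775. DTI = 3,775/9,550 = 39.5% ≤ 43%
LTV: 159,200 ÷ 177,000 = 89.9%, within 95% cap
Credit 717 → row 709–759; LTV 89.9% → column 88.01–95%. Grid cell → 4.95%.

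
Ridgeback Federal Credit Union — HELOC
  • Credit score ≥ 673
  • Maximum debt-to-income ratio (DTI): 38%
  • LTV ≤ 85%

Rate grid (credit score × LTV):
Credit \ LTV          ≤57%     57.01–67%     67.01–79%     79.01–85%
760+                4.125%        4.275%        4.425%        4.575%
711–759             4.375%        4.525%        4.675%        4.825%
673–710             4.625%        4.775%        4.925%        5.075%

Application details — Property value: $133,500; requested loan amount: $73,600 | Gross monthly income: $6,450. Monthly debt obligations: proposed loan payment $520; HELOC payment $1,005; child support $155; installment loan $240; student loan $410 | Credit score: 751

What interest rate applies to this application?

4.375%

Credit score 751 ≥ 673; Total monthly debts = (520 + 1,005 + 155 + 240 + 410) = 2,330. Debt-to-income = 2,330/6,450 = 36.1% — meets 38% limit
Loan-to-value = 73,600/133,500 = 55.1% — pass (85% max)
Credit 751 → row 711–759; LTV 55.1% → column ≤57%. Grid cell → 4.375%.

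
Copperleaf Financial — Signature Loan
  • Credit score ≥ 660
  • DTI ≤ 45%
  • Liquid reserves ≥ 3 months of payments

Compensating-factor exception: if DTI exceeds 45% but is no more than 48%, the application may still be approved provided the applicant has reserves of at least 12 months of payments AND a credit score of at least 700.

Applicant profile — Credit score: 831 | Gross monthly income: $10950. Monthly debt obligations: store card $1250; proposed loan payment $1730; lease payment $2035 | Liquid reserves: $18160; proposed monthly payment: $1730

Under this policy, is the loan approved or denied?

Denied

Credit score 831 ≥ 660 (meets base)
Total debts = (1,250 + 1,730 + 2,035) = 5,015. DTI: 5,015 ÷ 10,950 = 45.8%, over the 45% base limit.
Liquid reserves cover 18,160/1,730 = 10.5 months — ≥ 3 required
DTI 45.8% is within the 45%–48% exception band; checking compensating factors.
Reserves 10.5 < 12 months; credit score 831 ≥ 700.
Compensating-factor requirement not fully met.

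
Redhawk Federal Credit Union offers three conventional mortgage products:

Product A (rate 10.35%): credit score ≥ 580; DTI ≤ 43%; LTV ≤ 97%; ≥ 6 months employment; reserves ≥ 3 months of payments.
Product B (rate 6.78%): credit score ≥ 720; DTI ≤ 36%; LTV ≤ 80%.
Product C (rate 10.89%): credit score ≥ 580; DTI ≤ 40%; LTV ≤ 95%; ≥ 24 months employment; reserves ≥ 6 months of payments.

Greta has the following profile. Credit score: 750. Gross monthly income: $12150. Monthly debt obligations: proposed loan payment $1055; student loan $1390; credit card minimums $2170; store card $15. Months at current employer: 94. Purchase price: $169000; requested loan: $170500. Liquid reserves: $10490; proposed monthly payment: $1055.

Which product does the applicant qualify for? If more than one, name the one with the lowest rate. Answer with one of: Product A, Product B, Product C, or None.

None

Total debts = (1,055 + 1,390 + 2,170 + 15) = 4,630; DTI = 4,630/12,150 = 38.1%.
LTV = 170,500/169,000 = 100.9%.
Reserves = 10,490/1,055 = 9.9 months.
Product A: score 750 ≥ 580; DTI 38.1% ≤ 43%; LTV 100.9% > 97%; employment 94 ≥ 6 mo; reserves 9.9 ≥ 3 mo → does not qualify.
Product B: score 750 ≥ 720; DTI 38.1% > 36%; LTV 100.9% > 80% → does not qualify.
Product C: score 750 ≥ 580; DTI 38.1% ≤ 40%; LTV 100.9% > 95%; employment 94 ≥ 24 mo; reserves 9.9 ≥ 6 mo → does not qualify.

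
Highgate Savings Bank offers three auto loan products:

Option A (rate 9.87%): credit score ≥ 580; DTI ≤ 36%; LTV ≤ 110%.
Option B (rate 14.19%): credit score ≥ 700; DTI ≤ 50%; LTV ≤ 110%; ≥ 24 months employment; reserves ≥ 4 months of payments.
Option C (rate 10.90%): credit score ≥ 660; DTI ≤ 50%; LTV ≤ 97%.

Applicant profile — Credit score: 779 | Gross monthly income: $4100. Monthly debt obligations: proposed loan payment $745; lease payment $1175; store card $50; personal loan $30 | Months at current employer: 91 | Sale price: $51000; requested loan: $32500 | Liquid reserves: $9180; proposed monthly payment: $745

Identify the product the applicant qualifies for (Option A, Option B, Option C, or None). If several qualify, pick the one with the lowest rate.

Total debts = (745 + 1,175 + 50 + 30) = 2,000; DTI = 2,000/4,100 = 48.8%.
LTV = 32,500/51,000 = 63.7%.
Reserves = 9,180/745 = 12.3 months.
Option A: score 779 ≥ 580; DTI 48.8% > 36%; LTV 63.7% ≤ 110% → does not qualify.
Option B: score 779 ≥ 700; DTI 48.8% ≤ 50%; LTV 63.7% ≤ 110%; employment 91 ≥ 24 mo; reserves 12.3 ≥ 4 mo → qualifies.
Option C: score 779 ≥ 660; DTI 48.8% ≤ 50%; LTV 63.7% ≤ 97% → qualifies.
Qualifying: Option B, Option C. Lowest rate is 10.90% → Option C.

Option C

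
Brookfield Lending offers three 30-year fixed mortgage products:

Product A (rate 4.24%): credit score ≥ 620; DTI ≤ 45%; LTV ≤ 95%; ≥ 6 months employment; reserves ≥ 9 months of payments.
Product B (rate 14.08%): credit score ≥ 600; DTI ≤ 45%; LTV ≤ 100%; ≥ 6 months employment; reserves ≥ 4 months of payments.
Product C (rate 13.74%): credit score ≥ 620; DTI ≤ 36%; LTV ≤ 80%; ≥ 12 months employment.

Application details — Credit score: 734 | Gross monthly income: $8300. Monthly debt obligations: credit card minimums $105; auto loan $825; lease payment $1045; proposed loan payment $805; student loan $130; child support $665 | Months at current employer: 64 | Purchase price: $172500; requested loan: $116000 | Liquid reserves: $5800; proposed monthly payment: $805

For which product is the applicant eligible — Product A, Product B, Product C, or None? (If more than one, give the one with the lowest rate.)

Total debts = (105 + 825 + 1,045 + 805 + 130 + 665) = 3,575; DTI = 3,575/8,300 = 43.1%.
LTV = 116,000/172,500 = 67.2%.
Reserves = 5,800/805 = 7.2 months.
Product A: score 734 ≥ 620; DTI 43.1% ≤ 45%; LTV 67.2% ≤ 95%; employment 64 ≥ 6 mo; reserves 7.2 < 9 mo → does not qualify.
Product B: score 734 ≥ 600; DTI 43.1% ≤ 45%; LTV 67.2% ≤ 100%; employment 64 ≥ 6 mo; reserves 7.2 ≥ 4 mo → qualifies.
Product C: score 734 ≥ 620; DTI 43.1% > 36%; LTV 67.2% ≤ 80%; employment 64 ≥ 12 mo → does not qualify.

Product B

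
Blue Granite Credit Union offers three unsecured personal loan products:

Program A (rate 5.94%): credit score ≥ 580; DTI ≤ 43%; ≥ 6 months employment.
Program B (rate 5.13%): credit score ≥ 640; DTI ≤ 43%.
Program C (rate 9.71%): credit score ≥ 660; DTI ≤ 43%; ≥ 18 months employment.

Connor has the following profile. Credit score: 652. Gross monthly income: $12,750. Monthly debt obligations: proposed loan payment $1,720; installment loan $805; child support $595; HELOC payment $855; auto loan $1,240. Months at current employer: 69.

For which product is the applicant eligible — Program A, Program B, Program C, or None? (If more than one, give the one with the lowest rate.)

Total debts = (1,720 + 805 + 595 + 855 + 1,240) = 5,215; DTI = 5,215/12,750 = 40.9%.
Program A: score 652 ≥ 580; DTI 40.9% ≤ 43%; employment 69 ≥ 6 mo → qualifies.
Program B: score 652 ≥ 640; DTI 40.9% ≤ 43% → qualifies.
Program C: score 652 < 660; DTI 40.9% ≤ 43%; employment 69 ≥ 18 mo → does not qualify.
Qualifying: Program A, Program B. Lowest rate is 5.13% → Program B.

Program B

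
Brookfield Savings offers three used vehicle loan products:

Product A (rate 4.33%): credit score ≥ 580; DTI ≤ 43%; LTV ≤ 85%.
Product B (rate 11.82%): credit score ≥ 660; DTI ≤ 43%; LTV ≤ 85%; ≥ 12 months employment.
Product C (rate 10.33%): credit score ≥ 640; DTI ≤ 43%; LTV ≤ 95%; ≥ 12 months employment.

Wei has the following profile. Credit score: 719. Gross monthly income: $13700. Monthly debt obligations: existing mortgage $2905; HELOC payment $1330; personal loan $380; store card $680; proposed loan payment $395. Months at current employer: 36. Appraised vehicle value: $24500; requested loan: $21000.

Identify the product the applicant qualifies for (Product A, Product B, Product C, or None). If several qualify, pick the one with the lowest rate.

Total debts = (2,905 + 1,330 + 380 + 680 + 395) = 5,690; DTI = 5,690/13,700 = 41.5%.
LTV = 21,000/24,500 = 85.7%.
Product A: score 719 ≥ 580; DTI 41.5% ≤ 43%; LTV 85.7% > 85% → does not qualify.
Product B: score 719 ≥ 660; DTI 41.5% ≤ 43%; LTV 85.7% > 85%; employment 36 ≥ 12 mo → does not qualify.
Product C: score 719 ≥ 640; DTI 41.5% ≤ 43%; LTV 85.7% ≤ 95%; employment 36 ≥ 12 mo → qualifies.

Product C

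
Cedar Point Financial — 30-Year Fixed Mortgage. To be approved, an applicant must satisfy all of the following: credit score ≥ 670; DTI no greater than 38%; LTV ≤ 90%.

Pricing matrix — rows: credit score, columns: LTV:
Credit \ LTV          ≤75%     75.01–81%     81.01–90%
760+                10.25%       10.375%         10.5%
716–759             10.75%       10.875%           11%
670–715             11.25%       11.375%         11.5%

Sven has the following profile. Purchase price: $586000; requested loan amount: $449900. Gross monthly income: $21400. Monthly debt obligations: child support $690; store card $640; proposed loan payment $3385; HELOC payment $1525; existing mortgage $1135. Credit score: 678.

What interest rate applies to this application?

Credit score 678 ≥ 670; Total monthly debts = (690 + 640 + 3,385 + 1,525 + 1,135) = 7,375. Debt-to-income = 7,375/21,400 = 34.5% — meets 38% limit
LTV: 449,900 ÷ 586,000 = 76.8%, within 90% cap
Row: 678 falls in 670–715. Column: 76.8% falls in 75.01–81%. Rate = 11.375%.

11.375%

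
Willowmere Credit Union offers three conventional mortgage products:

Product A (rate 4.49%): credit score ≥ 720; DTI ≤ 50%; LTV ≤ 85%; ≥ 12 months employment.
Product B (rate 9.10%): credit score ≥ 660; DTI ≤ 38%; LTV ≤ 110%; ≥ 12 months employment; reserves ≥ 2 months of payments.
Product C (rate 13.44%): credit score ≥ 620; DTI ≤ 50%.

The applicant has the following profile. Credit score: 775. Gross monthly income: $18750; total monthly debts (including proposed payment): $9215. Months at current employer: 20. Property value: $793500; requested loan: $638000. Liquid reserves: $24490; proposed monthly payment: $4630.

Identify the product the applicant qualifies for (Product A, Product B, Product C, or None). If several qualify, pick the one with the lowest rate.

DTI = 9,215/18,750 = 49.1%.
LTV = 638,000/793,500 = 80.4%.
Reserves = 24,490/4,630 = 5.3 months.
Product A: score 775 ≥ 720; DTI 49.1% ≤ 50%; LTV 80.4% ≤ 85%; employment 20 ≥ 12 mo → qualifies.
Product B: score 775 ≥ 660; DTI 49.1% > 38%; LTV 80.4% ≤ 110%; employment 20 ≥ 12 mo; reserves 5.3 ≥ 2 mo → does not qualify.
Product C: score 775 ≥ 620; DTI 49.1% ≤ 50% → qualifies.
Qualifying: Product A, Product C. Lowest rate is 4.49% → Product A.

Product A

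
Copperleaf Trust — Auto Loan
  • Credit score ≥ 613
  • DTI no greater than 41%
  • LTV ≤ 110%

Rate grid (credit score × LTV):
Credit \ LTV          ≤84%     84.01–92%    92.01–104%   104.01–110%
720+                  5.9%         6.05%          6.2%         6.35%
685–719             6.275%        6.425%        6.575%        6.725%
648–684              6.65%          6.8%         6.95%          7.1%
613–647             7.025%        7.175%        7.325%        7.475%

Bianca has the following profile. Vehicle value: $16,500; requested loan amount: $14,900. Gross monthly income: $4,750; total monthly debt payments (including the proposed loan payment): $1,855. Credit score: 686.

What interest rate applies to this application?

6.425%

Credit score 686 ≥ 613; DTI = 1,855/4,750 = 39.1% ≤ 41%
LTV: 14,900 ÷ 16,500 = 90.3%, within 110% cap
Score 686 is in the 685–719 band; LTV 90.3% is in the 84.01–92% band → 6.425%.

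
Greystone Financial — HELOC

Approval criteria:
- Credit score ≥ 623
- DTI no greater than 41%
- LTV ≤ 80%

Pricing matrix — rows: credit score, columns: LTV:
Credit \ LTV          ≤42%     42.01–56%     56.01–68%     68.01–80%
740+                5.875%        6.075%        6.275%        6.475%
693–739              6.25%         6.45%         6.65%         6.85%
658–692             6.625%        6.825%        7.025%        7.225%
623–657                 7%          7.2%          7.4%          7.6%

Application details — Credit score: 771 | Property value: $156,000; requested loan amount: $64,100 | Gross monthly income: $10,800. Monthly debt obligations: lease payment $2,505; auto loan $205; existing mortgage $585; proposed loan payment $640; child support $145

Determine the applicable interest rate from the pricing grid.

5.875%

Credit score 771 ≥ 623; Total monthly debts = (2,505 + 205 + 585 + 640 + 145) = 4,080. Debt-to-income = 4,080/10,800 = 37.8% — meets 41% limit
Loan-to-value = 64,100/156,000 = 41.1% — pass (80% max)
Score 771 is in the 740+ band; LTV 41.1% is in the ≤42% band → 5.875%.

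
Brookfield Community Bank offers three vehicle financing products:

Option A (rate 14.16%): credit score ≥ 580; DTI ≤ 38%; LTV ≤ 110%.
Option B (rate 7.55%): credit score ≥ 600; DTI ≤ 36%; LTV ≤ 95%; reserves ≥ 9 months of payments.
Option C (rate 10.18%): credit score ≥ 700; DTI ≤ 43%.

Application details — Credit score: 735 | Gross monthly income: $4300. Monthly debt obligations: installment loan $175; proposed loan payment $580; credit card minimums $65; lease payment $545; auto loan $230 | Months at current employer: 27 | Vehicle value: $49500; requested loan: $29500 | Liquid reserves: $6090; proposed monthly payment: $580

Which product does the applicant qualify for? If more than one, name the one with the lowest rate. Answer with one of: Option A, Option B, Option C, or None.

Total debts = (175 + 580 + 65 + 545 + 230) = 1,595; DTI = 1,595/4,300 = 37.1%.
LTV = 29,500/49,500 = 59.6%.
Reserves = 6,090/580 = 10.5 months.
Option A: score 735 ≥ 580; DTI 37.1% ≤ 38%; LTV 59.6% ≤ 110% → qualifies.
Option B: score 735 ≥ 600; DTI 37.1% > 36%; LTV 59.6% ≤ 95%; reserves 10.5 ≥ 9 mo → does not qualify.
Option C: score 735 ≥ 700; DTI 37.1% ≤ 43% → qualifies.
Qualifying: Option A, Option C. Lowest rate is 10.18% → Option C.

Option C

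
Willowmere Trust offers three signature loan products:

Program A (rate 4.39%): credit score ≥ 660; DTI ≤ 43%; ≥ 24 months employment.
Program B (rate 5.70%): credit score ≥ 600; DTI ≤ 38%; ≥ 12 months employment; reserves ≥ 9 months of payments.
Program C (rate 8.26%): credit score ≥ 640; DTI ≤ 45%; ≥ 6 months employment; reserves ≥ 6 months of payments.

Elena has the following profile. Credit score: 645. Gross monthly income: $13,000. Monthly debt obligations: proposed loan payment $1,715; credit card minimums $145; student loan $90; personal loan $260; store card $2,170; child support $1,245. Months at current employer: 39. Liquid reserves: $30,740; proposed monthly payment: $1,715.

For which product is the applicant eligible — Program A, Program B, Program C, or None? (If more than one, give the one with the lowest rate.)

Program C

Total debts = (1,715 + 145 + 90 + 260 + 2,170 + 1,245) = 5,625; DTI = 5,625/13,000 = 43.3%.
Reserves = 30,740/1,715 = 17.9 months.
Program A: score 645 < 660; DTI 43.3% > 43%; employment 39 ≥ 24 mo → does not qualify.
Program B: score 645 ≥ 600; DTI 43.3% > 38%; employment 39 ≥ 12 mo; reserves 17.9 ≥ 9 mo → does not qualify.
Program C: score 645 ≥ 640; DTI 43.3% ≤ 45%; employment 39 ≥ 6 mo; reserves 17.9 ≥ 6 mo → qualifies.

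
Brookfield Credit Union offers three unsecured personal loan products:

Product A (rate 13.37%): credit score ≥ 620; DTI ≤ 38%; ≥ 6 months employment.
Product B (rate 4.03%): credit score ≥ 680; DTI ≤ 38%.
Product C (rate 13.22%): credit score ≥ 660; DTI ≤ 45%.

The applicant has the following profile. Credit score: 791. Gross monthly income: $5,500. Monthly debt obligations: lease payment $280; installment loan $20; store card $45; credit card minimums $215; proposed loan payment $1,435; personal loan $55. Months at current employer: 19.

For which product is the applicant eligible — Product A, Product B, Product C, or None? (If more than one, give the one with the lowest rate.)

Total debts = (280 + 20 + 45 + 215 + 1,435 + 55) = 2,050; DTI = 2,050/5,500 = 37.3%.
Product A: score 791 ≥ 620; DTI 37.3% ≤ 38%; employment 19 ≥ 6 mo → qualifies.
Product B: score 791 ≥ 680; DTI 37.3% ≤ 38% → qualifies.
Product C: score 791 ≥ 660; DTI 37.3% ≤ 45% → qualifies.
Qualifying: Product A, Product B, Product C. Lowest rate is 4.03% → Product B.

Product B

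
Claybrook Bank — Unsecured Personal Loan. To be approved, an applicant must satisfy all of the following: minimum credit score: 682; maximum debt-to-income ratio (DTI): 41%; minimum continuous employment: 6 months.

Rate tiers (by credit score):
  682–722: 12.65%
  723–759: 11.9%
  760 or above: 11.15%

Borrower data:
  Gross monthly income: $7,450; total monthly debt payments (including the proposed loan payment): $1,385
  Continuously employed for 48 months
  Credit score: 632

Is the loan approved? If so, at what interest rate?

Denied

Credit score 632 < 682 (below minimum)
DTI = 1,385/7,450 = 18.6% ≤ 41%
Employment 48 ≥ 6 months
Not all requirements met → denied.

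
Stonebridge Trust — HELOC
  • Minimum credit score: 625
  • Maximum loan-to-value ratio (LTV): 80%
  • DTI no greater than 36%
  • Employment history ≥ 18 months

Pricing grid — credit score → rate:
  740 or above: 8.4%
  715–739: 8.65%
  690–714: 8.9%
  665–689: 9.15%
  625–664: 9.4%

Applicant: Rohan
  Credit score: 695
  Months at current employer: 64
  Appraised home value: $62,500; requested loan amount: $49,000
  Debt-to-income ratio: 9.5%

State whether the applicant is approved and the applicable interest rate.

Approved at 8.9%

Credit score 695 ≥ 625 (meets minimum)
Debt-to-income 9.5% vs 36% cap — pass
LTV: 49,000 ÷ 62,500 = 78.4%, within 80% cap
Employment 64 ≥ 18 months
All requirements met. Score 695 falls in the 690–714 tier → 8.9%.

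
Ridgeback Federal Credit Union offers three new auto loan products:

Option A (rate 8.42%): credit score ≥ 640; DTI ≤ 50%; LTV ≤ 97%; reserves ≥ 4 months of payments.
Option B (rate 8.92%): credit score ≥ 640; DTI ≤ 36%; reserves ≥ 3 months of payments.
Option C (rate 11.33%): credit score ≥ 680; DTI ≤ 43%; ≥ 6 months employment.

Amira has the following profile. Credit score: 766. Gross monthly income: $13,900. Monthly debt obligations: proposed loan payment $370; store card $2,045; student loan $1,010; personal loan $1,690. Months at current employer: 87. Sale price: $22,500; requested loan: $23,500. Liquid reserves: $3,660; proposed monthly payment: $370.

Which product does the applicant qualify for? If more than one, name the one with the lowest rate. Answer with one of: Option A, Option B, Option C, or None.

Total debts = (370 + 2,045 + 1,010 + 1,690) = 5,115; DTI = 5,115/13,900 = 36.8%.
LTV = 23,500/22,500 = 104.4%.
Reserves = 3,660/370 = 9.9 months.
Option A: score 766 ≥ 640; DTI 36.8% ≤ 50%; LTV 104.4% > 97%; reserves 9.9 ≥ 4 mo → does not qualify.
Option B: score 766 ≥ 640; DTI 36.8% > 36%; reserves 9.9 ≥ 3 mo → does not qualify.
Option C: score 766 ≥ 680; DTI 36.8% ≤ 43%; employment 87 ≥ 6 mo → qualifies.

Option C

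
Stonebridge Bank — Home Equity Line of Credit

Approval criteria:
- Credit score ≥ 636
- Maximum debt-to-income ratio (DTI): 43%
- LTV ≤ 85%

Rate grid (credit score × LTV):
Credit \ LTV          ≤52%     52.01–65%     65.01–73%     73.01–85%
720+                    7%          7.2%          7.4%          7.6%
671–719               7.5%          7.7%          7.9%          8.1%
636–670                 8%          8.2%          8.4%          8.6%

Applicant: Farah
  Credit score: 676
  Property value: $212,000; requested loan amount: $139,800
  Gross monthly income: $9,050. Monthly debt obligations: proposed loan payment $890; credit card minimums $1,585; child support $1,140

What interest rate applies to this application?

Credit score 676 ≥ 636; Total monthly debts = (890 + 1,585 + 1,140) = 3,615. DTI: 3,615 ÷ 9,050 = 39.9%, within the 43% cap
LTV: 139,800 ÷ 212,000 = 65.9%, within 85% cap
Score 676 is in the 671–719 band; LTV 65.9% is in the 65.01–73% band → 7.9%.

7.9%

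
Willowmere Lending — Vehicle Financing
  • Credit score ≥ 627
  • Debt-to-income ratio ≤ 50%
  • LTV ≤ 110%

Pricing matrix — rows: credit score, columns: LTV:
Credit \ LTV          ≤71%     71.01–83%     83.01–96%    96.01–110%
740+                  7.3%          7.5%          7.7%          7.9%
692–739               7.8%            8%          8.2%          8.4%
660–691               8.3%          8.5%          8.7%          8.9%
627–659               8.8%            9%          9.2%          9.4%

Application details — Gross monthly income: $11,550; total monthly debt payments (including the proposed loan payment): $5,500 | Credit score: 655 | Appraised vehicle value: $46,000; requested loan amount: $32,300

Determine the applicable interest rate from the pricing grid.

8.8%

Credit score 655 ≥ 627; Debt-to-income = 5,500/11,550 = 47.6% — meets 50% limit
Loan-to-value = 32,300/46,000 = 70.2% — pass (110% max)
Credit 655 → row 627–659; LTV 70.2% → column ≤71%. Grid cell → 8.8%.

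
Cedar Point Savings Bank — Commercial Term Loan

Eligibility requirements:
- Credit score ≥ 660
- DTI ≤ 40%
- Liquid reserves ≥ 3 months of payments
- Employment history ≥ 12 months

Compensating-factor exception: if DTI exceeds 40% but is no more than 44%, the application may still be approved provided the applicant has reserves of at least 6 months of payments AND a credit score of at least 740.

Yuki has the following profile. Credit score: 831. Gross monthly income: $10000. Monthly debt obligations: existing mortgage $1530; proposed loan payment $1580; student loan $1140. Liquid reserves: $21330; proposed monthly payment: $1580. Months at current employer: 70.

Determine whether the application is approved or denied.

Approved

Credit score 831 ≥ 660 (meets base)
Total debts = (1,530 + 1,580 + 1,140) = 4,250. DTI: 4,250 ÷ 10,000 = 42.5%, over the 40% base limit.
Reserves = 21,330/1,580 = 13.5 months ≥ 3
Employment 70 ≥ 12 months
DTI 42.5% is within the 40%–44% exception band; checking compensating factors.
Reserves 13.5 ≥ 6 months; credit score 831 ≥ 740.
Both compensating conditions met → exception applies.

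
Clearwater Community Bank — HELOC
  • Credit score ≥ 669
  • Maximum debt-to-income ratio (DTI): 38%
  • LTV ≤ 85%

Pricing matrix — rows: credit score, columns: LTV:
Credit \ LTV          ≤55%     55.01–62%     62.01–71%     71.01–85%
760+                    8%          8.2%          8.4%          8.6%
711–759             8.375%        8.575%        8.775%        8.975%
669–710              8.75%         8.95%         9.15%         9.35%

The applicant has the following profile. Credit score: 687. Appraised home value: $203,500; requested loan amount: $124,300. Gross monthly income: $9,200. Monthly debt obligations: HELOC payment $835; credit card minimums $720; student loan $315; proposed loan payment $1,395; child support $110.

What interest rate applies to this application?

8.95%

Credit score 687 ≥ 669; Total monthly debts = (835 + 720 + 315 + 1,395 + 110) = 3,375. DTI = 3,375/9,200 = 36.7% ≤ 38%
Loan-to-value = 124,300/203,500 = 61.1% — pass (85% max)
Score 687 is in the 669–710 band; LTV 61.1% is in the 55.01–62% band → 8.95%.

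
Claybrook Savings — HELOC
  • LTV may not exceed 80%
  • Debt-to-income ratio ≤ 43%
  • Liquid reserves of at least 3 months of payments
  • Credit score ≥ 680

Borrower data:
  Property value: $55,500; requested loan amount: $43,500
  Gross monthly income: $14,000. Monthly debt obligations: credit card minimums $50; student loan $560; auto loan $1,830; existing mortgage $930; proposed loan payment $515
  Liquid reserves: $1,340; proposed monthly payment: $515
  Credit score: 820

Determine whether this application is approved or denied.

LTV: 43,500 ÷ 55,500 = 78.4%, within 80% cap
Total monthly debts = (50 + 560 + 1,830 + 930 + 515) = 3,885. DTI = 3,885/14,000 = 27.8% ≤ 43%
Reserves: 1,340 ÷ 515 = 2.6 months (below 3-month minimum)
Credit score 820 ≥ 680 (meets)
Fails on reserves.

Denied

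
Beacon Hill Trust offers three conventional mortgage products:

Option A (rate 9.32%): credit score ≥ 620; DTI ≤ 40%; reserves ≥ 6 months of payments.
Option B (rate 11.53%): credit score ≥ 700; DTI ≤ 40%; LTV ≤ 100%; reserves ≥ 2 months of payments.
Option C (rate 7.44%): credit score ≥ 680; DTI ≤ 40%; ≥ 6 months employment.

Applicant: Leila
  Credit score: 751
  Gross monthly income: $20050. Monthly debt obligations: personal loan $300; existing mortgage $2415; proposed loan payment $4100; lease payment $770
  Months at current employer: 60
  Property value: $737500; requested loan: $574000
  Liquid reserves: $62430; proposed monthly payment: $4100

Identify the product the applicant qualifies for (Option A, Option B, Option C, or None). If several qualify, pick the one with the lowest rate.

Option C

Total debts = (300 + 2,415 + 4,100 + 770) = 7,585; DTI = 7,585/20,050 = 37.8%.
LTV = 574,000/737,500 = 77.8%.
Reserves = 62,430/4,100 = 15.2 months.
Option A: score 751 ≥ 620; DTI 37.8% ≤ 40%; reserves 15.2 ≥ 6 mo → qualifies.
Option B: score 751 ≥ 700; DTI 37.8% ≤ 40%; LTV 77.8% ≤ 100%; reserves 15.2 ≥ 2 mo → qualifies.
Option C: score 751 ≥ 680; DTI 37.8% ≤ 40%; employment 60 ≥ 6 mo → qualifies.
Qualifying: Option A, Option B, Option C. Lowest rate is 7.44% → Option C.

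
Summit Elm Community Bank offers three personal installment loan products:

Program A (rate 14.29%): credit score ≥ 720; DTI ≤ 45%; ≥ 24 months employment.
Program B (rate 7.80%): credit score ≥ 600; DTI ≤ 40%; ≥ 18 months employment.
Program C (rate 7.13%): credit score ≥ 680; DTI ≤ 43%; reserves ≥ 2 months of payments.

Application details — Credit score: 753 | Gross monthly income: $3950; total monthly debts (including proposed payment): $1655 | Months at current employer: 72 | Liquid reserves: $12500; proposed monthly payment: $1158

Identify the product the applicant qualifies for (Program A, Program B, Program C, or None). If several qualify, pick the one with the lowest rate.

Program C

DTI = 1,655/3,950 = 41.9%.
Reserves = 12,500/1,158 = 10.8 months.
Program A: score 753 ≥ 720; DTI 41.9% ≤ 45%; employment 72 ≥ 24 mo → qualifies.
Program B: score 753 ≥ 600; DTI 41.9% > 40%; employment 72 ≥ 18 mo → does not qualify.
Program C: score 753 ≥ 680; DTI 41.9% ≤ 43%; reserves 10.8 ≥ 2 mo → qualifies.
Qualifying: Program A, Program C. Lowest rate is 7.13% → Program C.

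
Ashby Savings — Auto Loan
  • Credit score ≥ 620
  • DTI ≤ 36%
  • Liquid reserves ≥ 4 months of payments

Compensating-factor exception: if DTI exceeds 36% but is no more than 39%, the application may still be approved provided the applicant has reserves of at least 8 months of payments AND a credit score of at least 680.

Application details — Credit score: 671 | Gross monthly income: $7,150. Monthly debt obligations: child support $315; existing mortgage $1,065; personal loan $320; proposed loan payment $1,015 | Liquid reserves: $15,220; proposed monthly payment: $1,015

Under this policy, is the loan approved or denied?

Credit score 671 ≥ 620 (meets base)
Total debts = (315 + 1,065 + 320 + 1,015) = 2,715. DTI = 2,715/7,150 = 38% > 36% — standard DTI limit exceeded.
Liquid reserves cover 15,220/1,015 = 15.0 months — ≥ 4 required
DTI 38% is within the 36%–39% exception band; checking compensating factors.
Reserves 15.0 ≥ 8 months; credit score 671 < 680.
Override conditions not both satisfied; exception does not apply.

Denied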